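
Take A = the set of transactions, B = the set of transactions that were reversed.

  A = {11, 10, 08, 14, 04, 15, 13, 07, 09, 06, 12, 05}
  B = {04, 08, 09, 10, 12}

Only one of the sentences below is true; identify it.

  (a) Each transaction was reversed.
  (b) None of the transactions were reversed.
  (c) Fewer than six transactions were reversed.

(c)

|A| = 12, |A ∩ B| = 5, |A ∖ B| = 7.
(a) requires A ⊆ B, i.e. every element of A is in B (|A ∖ B| = 0): false.
(b) requires A ∩ B = ∅ (|A ∩ B| = 0): false.
(c) requires |A ∩ B| < 6: true.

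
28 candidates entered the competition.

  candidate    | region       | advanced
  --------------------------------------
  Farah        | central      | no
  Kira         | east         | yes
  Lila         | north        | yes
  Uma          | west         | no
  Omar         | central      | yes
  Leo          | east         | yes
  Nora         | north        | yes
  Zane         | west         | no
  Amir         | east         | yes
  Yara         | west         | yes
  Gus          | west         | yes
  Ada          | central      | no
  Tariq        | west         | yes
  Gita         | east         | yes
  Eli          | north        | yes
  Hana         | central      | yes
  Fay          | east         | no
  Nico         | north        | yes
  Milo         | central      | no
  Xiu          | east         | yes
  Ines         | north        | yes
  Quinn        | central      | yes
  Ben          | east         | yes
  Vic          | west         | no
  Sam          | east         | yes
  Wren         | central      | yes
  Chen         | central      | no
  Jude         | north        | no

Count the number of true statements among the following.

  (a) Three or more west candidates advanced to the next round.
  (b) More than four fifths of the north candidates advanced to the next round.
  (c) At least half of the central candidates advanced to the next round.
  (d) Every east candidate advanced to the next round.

3

(a) west: |A| = 6, |A ∩ B| = 3; needs |A ∩ B| ≥ 3 — true.
(b) north: |A| = 6, |A ∩ B| = 5; needs |A ∩ B| / |A| > 4/5 — true.
(c) central: |A| = 8, |A ∩ B| = 4; needs |A ∩ B| ≥ |A ∖ B| — true.
(d) east: |A| = 8, |A ∩ B| = 7; needs A ⊆ B, i.e. every element of A is in B (|A ∖ B| = 0) — false.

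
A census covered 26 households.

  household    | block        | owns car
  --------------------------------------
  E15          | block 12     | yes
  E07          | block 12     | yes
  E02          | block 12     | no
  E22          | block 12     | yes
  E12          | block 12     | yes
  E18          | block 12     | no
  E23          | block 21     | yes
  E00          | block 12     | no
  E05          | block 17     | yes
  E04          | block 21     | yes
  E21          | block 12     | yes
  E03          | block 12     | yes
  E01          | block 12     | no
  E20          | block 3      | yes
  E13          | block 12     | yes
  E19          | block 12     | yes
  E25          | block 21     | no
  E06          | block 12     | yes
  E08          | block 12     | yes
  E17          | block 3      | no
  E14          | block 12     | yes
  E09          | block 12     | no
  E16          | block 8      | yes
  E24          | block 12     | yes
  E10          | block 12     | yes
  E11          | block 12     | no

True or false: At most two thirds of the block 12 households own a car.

'At most two thirds of the block 12 households own a car' holds iff |A ∩ B| / |A| ≤ 2/3.
|A| = 19, |A ∩ B| = 13, |A ∖ B| = 6.
|A ∩ B|/|A| = 13/19, so the statement is false.

False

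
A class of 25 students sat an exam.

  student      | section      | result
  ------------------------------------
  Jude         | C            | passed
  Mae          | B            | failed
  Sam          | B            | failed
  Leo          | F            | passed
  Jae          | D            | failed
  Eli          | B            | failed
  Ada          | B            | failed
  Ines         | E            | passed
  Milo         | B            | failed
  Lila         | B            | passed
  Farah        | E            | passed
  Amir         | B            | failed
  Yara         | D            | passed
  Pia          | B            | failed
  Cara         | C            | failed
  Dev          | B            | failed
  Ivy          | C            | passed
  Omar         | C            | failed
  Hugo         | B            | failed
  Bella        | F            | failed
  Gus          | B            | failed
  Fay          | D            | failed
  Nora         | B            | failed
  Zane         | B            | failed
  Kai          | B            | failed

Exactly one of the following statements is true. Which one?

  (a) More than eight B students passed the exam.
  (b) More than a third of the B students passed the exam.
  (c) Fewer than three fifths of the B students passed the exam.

(c)

|A| = 14, |A ∩ B| = 1, |A ∖ B| = 13.
(a) requires |A ∩ B| > 8: false.
(b) requires |A ∩ B| / |A| > 1/3: false.
(c) requires |A ∩ B| / |A| < 3/5: true.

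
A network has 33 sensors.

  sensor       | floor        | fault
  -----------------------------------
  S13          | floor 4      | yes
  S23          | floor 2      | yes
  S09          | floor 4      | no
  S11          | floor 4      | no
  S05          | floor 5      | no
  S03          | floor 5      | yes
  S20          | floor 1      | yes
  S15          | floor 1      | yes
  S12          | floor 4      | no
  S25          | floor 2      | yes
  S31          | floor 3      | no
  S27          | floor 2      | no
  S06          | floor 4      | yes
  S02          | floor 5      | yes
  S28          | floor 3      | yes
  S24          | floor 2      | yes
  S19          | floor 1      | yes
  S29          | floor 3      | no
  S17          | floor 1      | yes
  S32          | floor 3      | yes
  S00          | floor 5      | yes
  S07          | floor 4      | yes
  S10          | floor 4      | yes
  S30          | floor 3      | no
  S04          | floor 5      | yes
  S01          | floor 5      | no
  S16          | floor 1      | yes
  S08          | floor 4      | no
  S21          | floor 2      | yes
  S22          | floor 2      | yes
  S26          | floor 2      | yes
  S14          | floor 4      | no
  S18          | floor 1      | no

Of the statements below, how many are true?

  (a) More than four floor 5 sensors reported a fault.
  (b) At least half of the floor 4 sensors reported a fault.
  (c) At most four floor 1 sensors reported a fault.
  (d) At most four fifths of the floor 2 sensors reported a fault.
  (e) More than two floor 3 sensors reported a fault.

0

(a) floor 5: |A| = 6, |A ∩ B| = 4; needs |A ∩ B| > 4 — false.
(b) floor 4: |A| = 9, |A ∩ B| = 4; needs |A ∩ B| ≥ |A ∖ B| — false.
(c) floor 1: |A| = 6, |A ∩ B| = 5; needs |A ∩ B| ≤ 4 — false.
(d) floor 2: |A| = 7, |A ∩ B| = 6; needs |A ∩ B| / |A| ≤ 4/5 — false.
(e) floor 3: |A| = 5, |A ∩ B| = 2; needs |A ∩ B| > 2 — false.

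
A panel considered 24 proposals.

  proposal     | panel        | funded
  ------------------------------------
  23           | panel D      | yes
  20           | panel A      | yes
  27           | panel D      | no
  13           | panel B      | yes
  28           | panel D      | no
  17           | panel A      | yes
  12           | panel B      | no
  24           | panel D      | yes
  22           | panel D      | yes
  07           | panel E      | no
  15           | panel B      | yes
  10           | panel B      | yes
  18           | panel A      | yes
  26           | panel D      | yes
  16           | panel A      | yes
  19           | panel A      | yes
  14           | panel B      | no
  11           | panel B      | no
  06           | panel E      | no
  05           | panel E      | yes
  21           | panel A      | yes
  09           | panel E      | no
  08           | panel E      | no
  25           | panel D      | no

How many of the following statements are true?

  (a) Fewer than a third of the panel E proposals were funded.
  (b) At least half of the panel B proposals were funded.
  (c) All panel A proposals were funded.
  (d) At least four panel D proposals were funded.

(a) panel E: |A| = 5, |A ∩ B| = 1; needs |A ∩ B| / |A| < 1/3 — true.
(b) panel B: |A| = 6, |A ∩ B| = 3; needs |A ∩ B| ≥ |A ∖ B| — true.
(c) panel A: |A| = 6, |A ∩ B| = 6; needs A ⊆ B, i.e. every element of A is in B (|A ∖ B| = 0) — true.
(d) panel D: |A| = 7, |A ∩ B| = 4; needs |A ∩ B| ≥ 4 — true.

4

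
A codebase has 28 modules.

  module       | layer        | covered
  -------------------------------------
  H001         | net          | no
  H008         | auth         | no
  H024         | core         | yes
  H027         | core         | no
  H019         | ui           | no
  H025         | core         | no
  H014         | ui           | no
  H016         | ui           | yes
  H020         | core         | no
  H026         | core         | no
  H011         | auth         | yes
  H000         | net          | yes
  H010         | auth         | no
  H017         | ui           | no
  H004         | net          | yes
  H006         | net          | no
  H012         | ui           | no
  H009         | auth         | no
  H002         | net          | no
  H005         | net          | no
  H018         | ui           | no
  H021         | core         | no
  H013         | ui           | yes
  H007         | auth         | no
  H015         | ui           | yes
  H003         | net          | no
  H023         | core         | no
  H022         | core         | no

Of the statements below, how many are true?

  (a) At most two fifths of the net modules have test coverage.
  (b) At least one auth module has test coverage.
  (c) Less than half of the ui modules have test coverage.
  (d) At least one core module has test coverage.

(a) net: |A| = 7, |A ∩ B| = 2; needs |A ∩ B| / |A| ≤ 2/5 — true.
(b) auth: |A| = 5, |A ∩ B| = 1; needs A ∩ B ≠ ∅ (|A ∩ B| ≥ 1) — true.
(c) ui: |A| = 8, |A ∩ B| = 3; needs |A ∩ B| < |A ∖ B| — true.
(d) core: |A| = 8, |A ∩ B| = 1; needs A ∩ B ≠ ∅ (|A ∩ B| ≥ 1) — true.

4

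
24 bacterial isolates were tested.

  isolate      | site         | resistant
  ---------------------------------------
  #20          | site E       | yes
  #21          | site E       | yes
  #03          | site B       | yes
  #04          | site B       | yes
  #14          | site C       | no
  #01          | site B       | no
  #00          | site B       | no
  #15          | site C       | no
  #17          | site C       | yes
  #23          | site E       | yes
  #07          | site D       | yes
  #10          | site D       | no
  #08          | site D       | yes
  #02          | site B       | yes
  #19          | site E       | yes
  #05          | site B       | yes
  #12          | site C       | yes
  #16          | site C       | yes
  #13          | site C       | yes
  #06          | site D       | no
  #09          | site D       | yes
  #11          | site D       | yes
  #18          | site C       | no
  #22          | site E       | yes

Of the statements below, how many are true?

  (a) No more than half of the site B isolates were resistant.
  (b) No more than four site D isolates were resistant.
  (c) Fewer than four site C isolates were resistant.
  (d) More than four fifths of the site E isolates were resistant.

(a) site B: |A| = 6, |A ∩ B| = 4; needs |A ∩ B| ≤ |A ∖ B| — false.
(b) site D: |A| = 6, |A ∩ B| = 4; needs |A ∩ B| ≤ 4 — true.
(c) site C: |A| = 7, |A ∩ B| = 4; needs |A ∩ B| < 4 — false.
(d) site E: |A| = 5, |A ∩ B| = 5; needs |A ∩ B| / |A| > 4/5 — true.

2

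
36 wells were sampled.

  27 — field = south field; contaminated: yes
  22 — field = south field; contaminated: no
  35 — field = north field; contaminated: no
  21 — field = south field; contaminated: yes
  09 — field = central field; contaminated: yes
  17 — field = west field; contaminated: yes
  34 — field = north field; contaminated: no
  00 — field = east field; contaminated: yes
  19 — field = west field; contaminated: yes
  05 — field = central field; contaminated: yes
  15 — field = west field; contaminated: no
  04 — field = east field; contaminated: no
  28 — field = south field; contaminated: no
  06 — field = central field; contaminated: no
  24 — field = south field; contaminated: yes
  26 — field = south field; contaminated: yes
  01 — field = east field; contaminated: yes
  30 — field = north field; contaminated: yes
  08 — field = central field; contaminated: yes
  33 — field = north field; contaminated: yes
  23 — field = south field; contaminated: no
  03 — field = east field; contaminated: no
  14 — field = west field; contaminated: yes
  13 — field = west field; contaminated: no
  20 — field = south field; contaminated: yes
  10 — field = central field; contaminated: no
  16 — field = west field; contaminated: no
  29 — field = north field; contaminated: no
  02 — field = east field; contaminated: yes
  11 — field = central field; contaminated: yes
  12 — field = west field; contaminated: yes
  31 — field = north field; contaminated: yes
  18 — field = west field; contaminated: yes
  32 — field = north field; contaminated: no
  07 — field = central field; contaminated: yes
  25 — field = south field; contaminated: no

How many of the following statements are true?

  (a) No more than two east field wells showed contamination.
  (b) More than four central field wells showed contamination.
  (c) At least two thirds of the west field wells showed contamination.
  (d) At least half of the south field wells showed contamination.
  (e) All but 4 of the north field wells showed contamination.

3

(a) east field: |A| = 5, |A ∩ B| = 3; needs |A ∩ B| ≤ 2 — false.
(b) central field: |A| = 7, |A ∩ B| = 5; needs |A ∩ B| > 4 — true.
(c) west field: |A| = 8, |A ∩ B| = 5; needs |A ∩ B| / |A| ≥ 2/3 — false.
(d) south field: |A| = 9, |A ∩ B| = 5; needs |A ∩ B| ≥ |A ∖ B| — true.
(e) north field: |A| = 7, |A ∩ B| = 3; needs |A ∖ B| = 4 — true.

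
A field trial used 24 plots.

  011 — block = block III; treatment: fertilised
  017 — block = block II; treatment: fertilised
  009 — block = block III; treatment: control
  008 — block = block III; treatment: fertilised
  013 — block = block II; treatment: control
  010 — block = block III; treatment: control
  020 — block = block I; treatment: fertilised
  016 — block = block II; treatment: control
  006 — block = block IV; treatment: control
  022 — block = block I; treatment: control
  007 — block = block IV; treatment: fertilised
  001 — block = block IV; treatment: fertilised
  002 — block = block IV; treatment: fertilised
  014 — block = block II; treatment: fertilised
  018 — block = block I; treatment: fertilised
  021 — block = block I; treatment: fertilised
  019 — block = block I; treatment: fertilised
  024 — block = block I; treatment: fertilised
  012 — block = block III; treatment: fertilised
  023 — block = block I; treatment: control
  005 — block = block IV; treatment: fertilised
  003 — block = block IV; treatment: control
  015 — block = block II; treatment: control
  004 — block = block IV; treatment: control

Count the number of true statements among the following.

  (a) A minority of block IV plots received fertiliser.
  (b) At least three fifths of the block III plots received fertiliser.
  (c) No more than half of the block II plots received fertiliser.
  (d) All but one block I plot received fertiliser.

(a) block IV: |A| = 7, |A ∩ B| = 4; needs |A ∩ B| < |A ∖ B| — false.
(b) block III: |A| = 5, |A ∩ B| = 3; needs |A ∩ B| / |A| ≥ 3/5 — true.
(c) block II: |A| = 5, |A ∩ B| = 2; needs |A ∩ B| ≤ |A ∖ B| — true.
(d) block I: |A| = 7, |A ∩ B| = 5; needs |A ∖ B| = 1 — false.

2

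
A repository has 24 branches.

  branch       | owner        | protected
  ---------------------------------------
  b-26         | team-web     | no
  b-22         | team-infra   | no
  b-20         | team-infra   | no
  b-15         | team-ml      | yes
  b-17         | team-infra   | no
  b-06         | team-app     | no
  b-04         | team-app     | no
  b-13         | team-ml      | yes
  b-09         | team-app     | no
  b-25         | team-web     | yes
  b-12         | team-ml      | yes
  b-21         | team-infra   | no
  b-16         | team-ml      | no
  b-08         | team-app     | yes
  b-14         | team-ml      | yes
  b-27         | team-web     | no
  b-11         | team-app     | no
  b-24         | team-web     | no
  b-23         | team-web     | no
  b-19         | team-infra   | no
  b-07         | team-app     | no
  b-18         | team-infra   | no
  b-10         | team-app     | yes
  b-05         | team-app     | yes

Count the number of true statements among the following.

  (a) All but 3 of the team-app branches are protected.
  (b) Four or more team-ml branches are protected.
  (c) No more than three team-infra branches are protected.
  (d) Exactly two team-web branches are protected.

(a) team-app: |A| = 8, |A ∩ B| = 3; needs |A ∖ B| = 3 — false.
(b) team-ml: |A| = 5, |A ∩ B| = 4; needs |A ∩ B| ≥ 4 — true.
(c) team-infra: |A| = 6, |A ∩ B| = 0; needs |A ∩ B| ≤ 3 — true.
(d) team-web: |A| = 5, |A ∩ B| = 1; needs |A ∩ B| = 2 — false.

2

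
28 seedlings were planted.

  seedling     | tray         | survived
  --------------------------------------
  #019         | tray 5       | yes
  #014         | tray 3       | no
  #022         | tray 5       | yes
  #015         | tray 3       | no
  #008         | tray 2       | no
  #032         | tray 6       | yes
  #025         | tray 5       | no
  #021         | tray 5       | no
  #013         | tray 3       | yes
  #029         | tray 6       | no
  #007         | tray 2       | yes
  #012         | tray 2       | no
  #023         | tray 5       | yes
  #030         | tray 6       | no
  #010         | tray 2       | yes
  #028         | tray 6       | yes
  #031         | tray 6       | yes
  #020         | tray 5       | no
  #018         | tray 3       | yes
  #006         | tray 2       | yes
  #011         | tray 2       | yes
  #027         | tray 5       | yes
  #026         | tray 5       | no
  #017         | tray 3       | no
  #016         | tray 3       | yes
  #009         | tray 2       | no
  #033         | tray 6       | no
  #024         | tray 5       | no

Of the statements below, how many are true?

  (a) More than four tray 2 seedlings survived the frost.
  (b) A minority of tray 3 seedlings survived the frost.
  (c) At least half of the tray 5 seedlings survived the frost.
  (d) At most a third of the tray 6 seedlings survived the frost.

0

(a) tray 2: |A| = 7, |A ∩ B| = 4; needs |A ∩ B| > 4 — false.
(b) tray 3: |A| = 6, |A ∩ B| = 3; needs |A ∩ B| < |A ∖ B| — false.
(c) tray 5: |A| = 9, |A ∩ B| = 4; needs |A ∩ B| ≥ |A ∖ B| — false.
(d) tray 6: |A| = 6, |A ∩ B| = 3; needs |A ∩ B| / |A| ≤ 1/3 — false.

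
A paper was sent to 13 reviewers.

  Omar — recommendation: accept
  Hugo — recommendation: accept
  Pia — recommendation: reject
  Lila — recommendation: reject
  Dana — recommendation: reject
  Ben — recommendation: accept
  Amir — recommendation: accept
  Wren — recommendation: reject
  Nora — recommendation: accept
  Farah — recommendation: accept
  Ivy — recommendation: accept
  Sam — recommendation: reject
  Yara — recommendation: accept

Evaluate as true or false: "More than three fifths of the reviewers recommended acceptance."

True

Truth condition: |A ∩ B| / |A| > 3/5.
A (the restrictor) = {Omar, Hugo, Pia, Lila, Dana, Ben, Amir, Wren, Nora, Farah, Ivy, Sam, Yara}, |A| = 13.
A ∩ B = {Omar, Hugo, Ben, Amir, Nora, Farah, Ivy, Yara}, so |A ∩ B| = 8.
A ∖ B = {Pia, Lila, Dana, Wren, Sam}, so |A ∖ B| = 5.
|A ∩ B|/|A| = 8/13, so the statement is true.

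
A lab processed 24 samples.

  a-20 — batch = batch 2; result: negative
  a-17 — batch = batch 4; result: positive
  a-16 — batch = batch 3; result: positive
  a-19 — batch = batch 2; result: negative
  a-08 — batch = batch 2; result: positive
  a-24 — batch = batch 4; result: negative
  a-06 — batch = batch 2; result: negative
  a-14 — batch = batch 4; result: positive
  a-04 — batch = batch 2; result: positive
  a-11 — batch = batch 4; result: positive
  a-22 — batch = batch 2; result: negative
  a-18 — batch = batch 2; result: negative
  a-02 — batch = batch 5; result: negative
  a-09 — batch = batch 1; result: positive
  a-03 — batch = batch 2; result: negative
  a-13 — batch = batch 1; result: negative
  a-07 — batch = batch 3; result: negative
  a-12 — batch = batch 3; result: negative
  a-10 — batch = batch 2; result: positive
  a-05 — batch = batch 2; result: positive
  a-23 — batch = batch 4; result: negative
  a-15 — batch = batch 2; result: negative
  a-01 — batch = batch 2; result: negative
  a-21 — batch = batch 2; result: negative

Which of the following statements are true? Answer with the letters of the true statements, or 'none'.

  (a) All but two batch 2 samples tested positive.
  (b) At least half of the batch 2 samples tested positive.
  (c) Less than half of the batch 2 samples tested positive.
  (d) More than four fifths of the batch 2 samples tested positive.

|A| = 13, |A ∩ B| = 4, |A ∖ B| = 9.
(a) |A ∖ B| = 2: fails.
(b) |A ∩ B| ≥ |A ∖ B|: fails.
(c) |A ∩ B| < |A ∖ B|: holds.
(d) |A ∩ B| / |A| > 4/5: fails.

(c)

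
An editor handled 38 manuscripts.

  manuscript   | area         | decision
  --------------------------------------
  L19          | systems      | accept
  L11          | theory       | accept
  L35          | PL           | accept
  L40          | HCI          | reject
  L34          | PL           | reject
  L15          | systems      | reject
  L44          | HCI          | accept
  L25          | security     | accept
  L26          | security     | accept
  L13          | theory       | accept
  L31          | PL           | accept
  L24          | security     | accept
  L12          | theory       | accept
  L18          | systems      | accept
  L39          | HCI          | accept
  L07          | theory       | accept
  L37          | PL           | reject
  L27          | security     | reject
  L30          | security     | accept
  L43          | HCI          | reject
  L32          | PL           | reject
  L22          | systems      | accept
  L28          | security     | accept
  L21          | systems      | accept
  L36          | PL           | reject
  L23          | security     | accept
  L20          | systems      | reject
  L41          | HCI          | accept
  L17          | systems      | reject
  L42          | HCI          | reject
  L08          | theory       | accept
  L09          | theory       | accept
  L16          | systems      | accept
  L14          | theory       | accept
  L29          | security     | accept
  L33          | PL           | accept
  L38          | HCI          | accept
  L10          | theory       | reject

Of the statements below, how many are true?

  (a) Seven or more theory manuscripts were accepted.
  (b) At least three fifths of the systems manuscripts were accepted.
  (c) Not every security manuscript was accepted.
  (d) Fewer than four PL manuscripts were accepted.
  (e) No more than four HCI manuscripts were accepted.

(a) theory: |A| = 8, |A ∩ B| = 7; needs |A ∩ B| ≥ 7 — true.
(b) systems: |A| = 8, |A ∩ B| = 5; needs |A ∩ B| / |A| ≥ 3/5 — true.
(c) security: |A| = 8, |A ∩ B| = 7; needs A ⊄ B (|A ∖ B| ≥ 1) — true.
(d) PL: |A| = 7, |A ∩ B| = 3; needs |A ∩ B| < 4 — true.
(e) HCI: |A| = 7, |A ∩ B| = 4; needs |A ∩ B| ≤ 4 — true.

5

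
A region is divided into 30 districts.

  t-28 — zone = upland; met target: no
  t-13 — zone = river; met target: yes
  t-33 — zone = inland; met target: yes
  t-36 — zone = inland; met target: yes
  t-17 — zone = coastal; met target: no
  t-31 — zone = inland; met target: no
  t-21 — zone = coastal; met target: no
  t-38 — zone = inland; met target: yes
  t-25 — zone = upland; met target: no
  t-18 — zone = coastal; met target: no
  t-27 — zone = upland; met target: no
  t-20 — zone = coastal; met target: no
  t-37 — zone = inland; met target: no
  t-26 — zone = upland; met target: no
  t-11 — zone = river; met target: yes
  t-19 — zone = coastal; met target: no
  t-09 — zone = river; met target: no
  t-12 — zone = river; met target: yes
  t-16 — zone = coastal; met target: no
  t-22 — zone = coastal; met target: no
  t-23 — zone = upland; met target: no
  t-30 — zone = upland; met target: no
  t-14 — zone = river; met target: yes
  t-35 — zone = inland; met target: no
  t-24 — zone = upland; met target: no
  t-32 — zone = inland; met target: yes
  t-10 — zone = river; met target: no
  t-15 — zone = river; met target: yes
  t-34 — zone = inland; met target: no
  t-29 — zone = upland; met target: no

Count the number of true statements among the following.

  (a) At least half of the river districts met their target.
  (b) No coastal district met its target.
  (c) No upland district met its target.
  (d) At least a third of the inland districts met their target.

(a) river: |A| = 7, |A ∩ B| = 5; needs |A ∩ B| ≥ |A ∖ B| — true.
(b) coastal: |A| = 7, |A ∩ B| = 0; needs A ∩ B = ∅ (|A ∩ B| = 0) — true.
(c) upland: |A| = 8, |A ∩ B| = 0; needs A ∩ B = ∅ (|A ∩ B| = 0) — true.
(d) inland: |A| = 8, |A ∩ B| = 4; needs |A ∩ B| / |A| ≥ 1/3 — true.

4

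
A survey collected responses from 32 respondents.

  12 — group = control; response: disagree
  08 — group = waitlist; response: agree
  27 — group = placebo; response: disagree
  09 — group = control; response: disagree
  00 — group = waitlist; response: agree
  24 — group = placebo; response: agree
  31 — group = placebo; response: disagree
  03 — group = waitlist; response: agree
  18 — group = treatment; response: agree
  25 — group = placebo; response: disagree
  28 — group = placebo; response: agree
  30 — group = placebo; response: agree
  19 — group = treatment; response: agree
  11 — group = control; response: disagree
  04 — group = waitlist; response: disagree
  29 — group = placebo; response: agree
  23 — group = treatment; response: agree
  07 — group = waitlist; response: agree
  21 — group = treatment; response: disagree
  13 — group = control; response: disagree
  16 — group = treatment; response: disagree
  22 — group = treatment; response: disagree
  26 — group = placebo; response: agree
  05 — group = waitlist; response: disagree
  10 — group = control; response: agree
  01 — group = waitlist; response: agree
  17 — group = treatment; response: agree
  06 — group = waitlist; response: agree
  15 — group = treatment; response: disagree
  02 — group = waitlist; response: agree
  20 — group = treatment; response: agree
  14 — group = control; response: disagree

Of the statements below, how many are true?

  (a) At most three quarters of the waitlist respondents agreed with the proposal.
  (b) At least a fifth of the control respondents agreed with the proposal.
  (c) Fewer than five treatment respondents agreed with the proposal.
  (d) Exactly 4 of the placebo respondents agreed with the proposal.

0

(a) waitlist: |A| = 9, |A ∩ B| = 7; needs |A ∩ B| / |A| ≤ 3/4 — false.
(b) control: |A| = 6, |A ∩ B| = 1; needs |A ∩ B| / |A| ≥ 1/5 — false.
(c) treatment: |A| = 9, |A ∩ B| = 5; needs |A ∩ B| < 5 — false.
(d) placebo: |A| = 8, |A ∩ B| = 5; needs |A ∩ B| = 4 — false.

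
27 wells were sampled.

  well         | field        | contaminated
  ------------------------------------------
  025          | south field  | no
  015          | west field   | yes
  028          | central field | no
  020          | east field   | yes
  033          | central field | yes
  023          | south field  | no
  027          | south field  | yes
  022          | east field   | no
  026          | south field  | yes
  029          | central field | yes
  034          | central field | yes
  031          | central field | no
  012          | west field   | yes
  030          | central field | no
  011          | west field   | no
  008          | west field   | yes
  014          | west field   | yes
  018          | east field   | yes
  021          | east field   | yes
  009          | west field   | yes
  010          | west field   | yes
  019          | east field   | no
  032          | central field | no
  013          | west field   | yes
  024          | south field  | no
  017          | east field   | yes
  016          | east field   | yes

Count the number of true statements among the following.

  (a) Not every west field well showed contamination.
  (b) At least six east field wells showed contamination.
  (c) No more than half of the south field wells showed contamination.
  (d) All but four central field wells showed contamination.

3

(a) west field: |A| = 8, |A ∩ B| = 7; needs A ⊄ B (|A ∖ B| ≥ 1) — true.
(b) east field: |A| = 7, |A ∩ B| = 5; needs |A ∩ B| ≥ 6 — false.
(c) south field: |A| = 5, |A ∩ B| = 2; needs |A ∩ B| ≤ |A ∖ B| — true.
(d) central field: |A| = 7, |A ∩ B| = 3; needs |A ∖ B| = 4 — true.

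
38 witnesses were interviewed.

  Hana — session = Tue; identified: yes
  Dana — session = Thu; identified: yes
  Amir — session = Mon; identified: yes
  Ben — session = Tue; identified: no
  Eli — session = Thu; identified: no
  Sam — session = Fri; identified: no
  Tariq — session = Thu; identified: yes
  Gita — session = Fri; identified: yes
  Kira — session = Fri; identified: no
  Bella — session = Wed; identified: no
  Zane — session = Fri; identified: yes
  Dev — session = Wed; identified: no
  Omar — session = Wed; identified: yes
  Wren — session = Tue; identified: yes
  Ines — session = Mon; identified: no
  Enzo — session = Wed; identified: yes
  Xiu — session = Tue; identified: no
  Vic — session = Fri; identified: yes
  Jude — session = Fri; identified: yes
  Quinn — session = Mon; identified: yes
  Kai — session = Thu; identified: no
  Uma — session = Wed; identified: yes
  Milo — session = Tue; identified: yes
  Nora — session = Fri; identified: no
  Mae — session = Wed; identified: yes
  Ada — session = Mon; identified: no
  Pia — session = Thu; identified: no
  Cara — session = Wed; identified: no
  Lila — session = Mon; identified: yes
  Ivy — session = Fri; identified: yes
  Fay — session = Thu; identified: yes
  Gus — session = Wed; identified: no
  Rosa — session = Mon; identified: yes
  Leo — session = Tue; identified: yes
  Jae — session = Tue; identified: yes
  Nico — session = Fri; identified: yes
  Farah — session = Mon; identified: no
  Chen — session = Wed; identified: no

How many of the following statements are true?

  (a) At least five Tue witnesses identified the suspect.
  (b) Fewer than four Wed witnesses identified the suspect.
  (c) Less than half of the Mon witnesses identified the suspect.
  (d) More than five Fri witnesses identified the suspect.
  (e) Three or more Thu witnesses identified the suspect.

3

(a) Tue: |A| = 7, |A ∩ B| = 5; needs |A ∩ B| ≥ 5 — true.
(b) Wed: |A| = 9, |A ∩ B| = 4; needs |A ∩ B| < 4 — false.
(c) Mon: |A| = 7, |A ∩ B| = 4; needs |A ∩ B| < |A ∖ B| — false.
(d) Fri: |A| = 9, |A ∩ B| = 6; needs |A ∩ B| > 5 — true.
(e) Thu: |A| = 6, |A ∩ B| = 3; needs |A ∩ B| ≥ 3 — true.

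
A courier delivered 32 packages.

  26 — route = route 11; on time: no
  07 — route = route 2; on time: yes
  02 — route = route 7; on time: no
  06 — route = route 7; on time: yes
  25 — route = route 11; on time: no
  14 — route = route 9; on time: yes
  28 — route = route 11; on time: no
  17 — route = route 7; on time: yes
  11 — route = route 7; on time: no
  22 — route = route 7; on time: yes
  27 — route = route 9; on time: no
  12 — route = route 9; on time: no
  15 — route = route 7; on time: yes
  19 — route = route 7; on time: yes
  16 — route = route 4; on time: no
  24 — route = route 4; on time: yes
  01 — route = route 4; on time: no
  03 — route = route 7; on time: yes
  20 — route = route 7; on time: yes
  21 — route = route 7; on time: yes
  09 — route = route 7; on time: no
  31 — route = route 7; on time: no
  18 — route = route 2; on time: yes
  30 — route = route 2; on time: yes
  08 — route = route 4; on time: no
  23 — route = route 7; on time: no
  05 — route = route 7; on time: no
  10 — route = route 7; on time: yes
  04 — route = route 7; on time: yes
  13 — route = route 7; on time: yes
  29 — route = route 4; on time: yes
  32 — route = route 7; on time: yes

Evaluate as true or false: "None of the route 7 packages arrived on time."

False

'None of the route 7 packages arrived on time' holds iff A ∩ B = ∅ (|A ∩ B| = 0).
|A| = 18, |A ∩ B| = 12, |A ∖ B| = 6.
So the statement is false.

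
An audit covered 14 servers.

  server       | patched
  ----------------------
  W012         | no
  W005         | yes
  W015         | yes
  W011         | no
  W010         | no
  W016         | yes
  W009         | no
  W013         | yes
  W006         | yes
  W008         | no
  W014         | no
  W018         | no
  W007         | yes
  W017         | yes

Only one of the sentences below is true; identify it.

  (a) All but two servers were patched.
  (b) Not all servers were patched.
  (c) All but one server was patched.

|A| = 14, |A ∩ B| = 7, |A ∖ B| = 7.
(a) requires |A ∖ B| = 2: false.
(b) requires A ⊄ B (|A ∖ B| ≥ 1): true.
(c) requires |A ∖ B| = 1: false.

(b)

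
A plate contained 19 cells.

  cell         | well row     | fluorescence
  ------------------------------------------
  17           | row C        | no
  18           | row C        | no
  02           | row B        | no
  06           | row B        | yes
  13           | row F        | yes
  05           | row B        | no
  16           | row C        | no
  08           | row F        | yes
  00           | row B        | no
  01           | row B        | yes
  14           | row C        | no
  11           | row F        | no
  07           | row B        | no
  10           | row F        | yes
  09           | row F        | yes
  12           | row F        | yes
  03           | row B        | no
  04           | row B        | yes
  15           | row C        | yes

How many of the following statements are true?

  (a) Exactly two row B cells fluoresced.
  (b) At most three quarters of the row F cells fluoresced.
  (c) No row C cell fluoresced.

0

(a) row B: |A| = 8, |A ∩ B| = 3; needs |A ∩ B| = 2 — false.
(b) row F: |A| = 6, |A ∩ B| = 5; needs |A ∩ B| / |A| ≤ 3/4 — false.
(c) row C: |A| = 5, |A ∩ B| = 1; needs A ∩ B = ∅ (|A ∩ B| = 0) — false.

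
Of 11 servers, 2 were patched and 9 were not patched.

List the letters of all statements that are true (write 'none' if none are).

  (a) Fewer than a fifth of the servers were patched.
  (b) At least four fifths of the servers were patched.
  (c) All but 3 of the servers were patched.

(a)

|A| = 11, |A ∩ B| = 2, |A ∖ B| = 9.
(a) |A ∩ B| / |A| < 1/5: holds.
(b) |A ∩ B| / |A| ≥ 4/5: fails.
(c) |A ∖ B| = 3: fails.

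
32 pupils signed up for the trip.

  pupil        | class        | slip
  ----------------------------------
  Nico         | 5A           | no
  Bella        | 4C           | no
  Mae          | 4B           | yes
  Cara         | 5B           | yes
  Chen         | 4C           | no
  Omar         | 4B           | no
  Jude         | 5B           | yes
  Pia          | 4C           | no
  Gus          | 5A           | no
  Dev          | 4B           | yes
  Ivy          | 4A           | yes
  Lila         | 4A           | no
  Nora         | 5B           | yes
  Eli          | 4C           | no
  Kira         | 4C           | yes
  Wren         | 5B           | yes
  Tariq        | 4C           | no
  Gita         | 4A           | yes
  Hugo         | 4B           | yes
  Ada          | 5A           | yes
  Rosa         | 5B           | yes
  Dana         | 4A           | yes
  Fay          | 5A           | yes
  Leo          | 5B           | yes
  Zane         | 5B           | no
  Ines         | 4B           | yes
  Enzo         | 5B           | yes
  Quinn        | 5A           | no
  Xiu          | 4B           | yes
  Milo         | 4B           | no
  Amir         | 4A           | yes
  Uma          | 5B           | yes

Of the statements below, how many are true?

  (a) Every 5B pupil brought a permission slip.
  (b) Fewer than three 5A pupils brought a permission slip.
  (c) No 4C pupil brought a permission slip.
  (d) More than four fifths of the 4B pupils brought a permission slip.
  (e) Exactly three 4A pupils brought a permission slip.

1

(a) 5B: |A| = 9, |A ∩ B| = 8; needs A ⊆ B, i.e. every element of A is in B (|A ∖ B| = 0) — false.
(b) 5A: |A| = 5, |A ∩ B| = 2; needs |A ∩ B| < 3 — true.
(c) 4C: |A| = 6, |A ∩ B| = 1; needs A ∩ B = ∅ (|A ∩ B| = 0) — false.
(d) 4B: |A| = 7, |A ∩ B| = 5; needs |A ∩ B| / |A| > 4/5 — false.
(e) 4A: |A| = 5, |A ∩ B| = 4; needs |A ∩ B| = 3 — false.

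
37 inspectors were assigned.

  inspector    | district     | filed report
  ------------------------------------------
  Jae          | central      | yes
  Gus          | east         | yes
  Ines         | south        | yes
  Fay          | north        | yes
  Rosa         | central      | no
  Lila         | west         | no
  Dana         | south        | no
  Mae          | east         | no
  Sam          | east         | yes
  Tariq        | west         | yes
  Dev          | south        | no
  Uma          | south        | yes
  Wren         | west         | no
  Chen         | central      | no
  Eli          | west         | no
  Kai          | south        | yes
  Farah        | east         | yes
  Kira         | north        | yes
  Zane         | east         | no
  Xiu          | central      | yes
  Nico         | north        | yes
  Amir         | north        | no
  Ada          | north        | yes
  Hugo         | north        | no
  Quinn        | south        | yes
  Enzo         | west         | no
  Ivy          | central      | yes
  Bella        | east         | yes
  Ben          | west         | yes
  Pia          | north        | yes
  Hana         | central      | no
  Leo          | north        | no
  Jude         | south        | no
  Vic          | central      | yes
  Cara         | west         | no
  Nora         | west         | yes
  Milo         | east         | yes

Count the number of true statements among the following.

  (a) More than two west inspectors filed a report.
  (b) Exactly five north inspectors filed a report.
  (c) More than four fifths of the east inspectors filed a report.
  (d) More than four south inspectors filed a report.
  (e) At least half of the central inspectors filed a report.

(a) west: |A| = 8, |A ∩ B| = 3; needs |A ∩ B| > 2 — true.
(b) north: |A| = 8, |A ∩ B| = 5; needs |A ∩ B| = 5 — true.
(c) east: |A| = 7, |A ∩ B| = 5; needs |A ∩ B| / |A| > 4/5 — false.
(d) south: |A| = 7, |A ∩ B| = 4; needs |A ∩ B| > 4 — false.
(e) central: |A| = 7, |A ∩ B| = 4; needs |A ∩ B| ≥ |A ∖ B| — true.

3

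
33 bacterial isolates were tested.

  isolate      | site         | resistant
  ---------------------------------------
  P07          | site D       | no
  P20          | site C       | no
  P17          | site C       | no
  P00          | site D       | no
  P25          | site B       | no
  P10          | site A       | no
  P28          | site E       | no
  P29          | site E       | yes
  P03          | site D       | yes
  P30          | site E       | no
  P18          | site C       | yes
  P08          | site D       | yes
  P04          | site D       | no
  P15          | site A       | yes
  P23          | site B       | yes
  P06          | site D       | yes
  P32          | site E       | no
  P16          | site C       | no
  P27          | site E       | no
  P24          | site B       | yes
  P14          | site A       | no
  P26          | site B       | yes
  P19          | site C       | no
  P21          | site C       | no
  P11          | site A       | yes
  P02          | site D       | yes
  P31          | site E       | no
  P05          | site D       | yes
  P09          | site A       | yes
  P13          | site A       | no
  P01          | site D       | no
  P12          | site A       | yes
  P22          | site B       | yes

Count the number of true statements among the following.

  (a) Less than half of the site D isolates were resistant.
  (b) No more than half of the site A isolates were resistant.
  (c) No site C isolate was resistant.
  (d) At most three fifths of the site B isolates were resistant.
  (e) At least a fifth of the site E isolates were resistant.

(a) site D: |A| = 9, |A ∩ B| = 5; needs |A ∩ B| < |A ∖ B| — false.
(b) site A: |A| = 7, |A ∩ B| = 4; needs |A ∩ B| ≤ |A ∖ B| — false.
(c) site C: |A| = 6, |A ∩ B| = 1; needs A ∩ B = ∅ (|A ∩ B| = 0) — false.
(d) site B: |A| = 5, |A ∩ B| = 4; needs |A ∩ B| / |A| ≤ 3/5 — false.
(e) site E: |A| = 6, |A ∩ B| = 1; needs |A ∩ B| / |A| ≥ 1/5 — false.

0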